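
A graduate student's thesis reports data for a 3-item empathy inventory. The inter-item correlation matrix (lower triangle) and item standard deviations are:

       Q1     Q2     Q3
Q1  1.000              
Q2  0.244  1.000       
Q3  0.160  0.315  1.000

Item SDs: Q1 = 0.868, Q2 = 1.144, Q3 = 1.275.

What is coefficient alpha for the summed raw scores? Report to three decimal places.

coefficient alpha = 0.484

Σσ²ᵢ = 0.868² + 1.144² + 1.275² = 3.6878
Covariances σ_ij = r_ij · s_i · s_j:
  σ(Q1,Q2) = 0.244 × 0.868 × 1.144 = 0.2423
  σ(Q1,Q3) = 0.160 × 0.868 × 1.275 = 0.1771
  σ(Q2,Q3) = 0.315 × 1.144 × 1.275 = 0.4595
σ²_T = Σσ²ᵢ + 2·Σσ_ij = 3.6878 + 2 × 0.8789 = 5.4456
α = (3/2)·(1 − 3.6878/5.4456) = 0.484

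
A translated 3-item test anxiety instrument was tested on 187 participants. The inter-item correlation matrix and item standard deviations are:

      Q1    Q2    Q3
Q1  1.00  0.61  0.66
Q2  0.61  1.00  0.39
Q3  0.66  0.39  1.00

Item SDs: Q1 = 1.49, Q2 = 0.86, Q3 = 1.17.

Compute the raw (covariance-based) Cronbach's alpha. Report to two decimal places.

α = 0.78

Σσ²ᵢ = 1.49² + 0.86² + 1.17² = 4.3286
Covariances σ_ij = r_ij · s_i · s_j:
  σ(Q1,Q2) = 0.61 × 1.49 × 0.86 = 0.7817
  σ(Q1,Q3) = 0.66 × 1.49 × 1.17 = 1.1506
  σ(Q2,Q3) = 0.39 × 0.86 × 1.17 = 0.3924
σ²_T = Σσ²ᵢ + 2·Σσ_ij = 4.3286 + 2 × 2.3247 = 8.9780
α = (3/2)·(1 − 4.3286/8.9780) = 0.78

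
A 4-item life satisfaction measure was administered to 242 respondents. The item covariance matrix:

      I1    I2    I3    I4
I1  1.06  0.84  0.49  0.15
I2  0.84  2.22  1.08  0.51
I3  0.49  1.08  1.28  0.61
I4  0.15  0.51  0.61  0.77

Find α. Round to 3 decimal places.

α = 0.773

ΣVar(i) = 1.06 + 2.22 + 1.28 + 0.77 = 5.33
Σ_{i<j} σ_ij = 3.68
σ²_T = 5.33 + 2 × 3.68 = 12.69
α = (k/(k−1))·(1 − ΣVar(i)/σ²_T) = (4/3)·(1 − 5.33/12.69) = 0.773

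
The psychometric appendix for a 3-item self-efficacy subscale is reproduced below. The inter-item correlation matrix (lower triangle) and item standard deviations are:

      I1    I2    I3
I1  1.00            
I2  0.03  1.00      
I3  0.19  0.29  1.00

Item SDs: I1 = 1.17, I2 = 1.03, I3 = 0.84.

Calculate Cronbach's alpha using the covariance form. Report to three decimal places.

Σσ²ᵢ = 1.17² + 1.03² + 0.84² = 3.1354
Covariances σ_ij = r_ij · s_i · s_j:
  σ(I1,I2) = 0.03 × 1.17 × 1.03 = 0.0362
  σ(I1,I3) = 0.19 × 1.17 × 0.84 = 0.1867
  σ(I2,I3) = 0.29 × 1.03 × 0.84 = 0.2509
σ²_T = Σσ²ᵢ + 2·Σσ_ij = 3.1354 + 2 × 0.4738 = 4.0830
α = (3/2)·(1 − 3.1354/4.0830) = 0.348

Cronbach's alpha = 0.348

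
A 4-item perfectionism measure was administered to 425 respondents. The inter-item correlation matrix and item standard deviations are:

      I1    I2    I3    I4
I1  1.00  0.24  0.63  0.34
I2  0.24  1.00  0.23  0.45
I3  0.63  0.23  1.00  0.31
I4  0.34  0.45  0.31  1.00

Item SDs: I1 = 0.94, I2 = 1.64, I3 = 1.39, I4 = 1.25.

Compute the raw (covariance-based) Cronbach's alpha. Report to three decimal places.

Σσ²ᵢ = 0.94² + 1.64² + 1.39² + 1.25² = 7.0678
Covariances σ_ij = r_ij · s_i · s_j:
  σ(I1,I2) = 0.24 × 0.94 × 1.64 = 0.3700
  σ(I1,I3) = 0.63 × 0.94 × 1.39 = 0.8232
  σ(I1,I4) = 0.34 × 0.94 × 1.25 = 0.3995
  σ(I2,I3) = 0.23 × 1.64 × 1.39 = 0.5243
  σ(I2,I4) = 0.45 × 1.64 × 1.25 = 0.9225
  σ(I3,I4) = 0.31 × 1.39 × 1.25 = 0.5386
σ²_T = Σσ²ᵢ + 2·Σσ_ij = 7.0678 + 2 × 3.5781 = 14.2240
α = (4/3)·(1 − 7.0678/14.2240) = 0.671

α = 0.671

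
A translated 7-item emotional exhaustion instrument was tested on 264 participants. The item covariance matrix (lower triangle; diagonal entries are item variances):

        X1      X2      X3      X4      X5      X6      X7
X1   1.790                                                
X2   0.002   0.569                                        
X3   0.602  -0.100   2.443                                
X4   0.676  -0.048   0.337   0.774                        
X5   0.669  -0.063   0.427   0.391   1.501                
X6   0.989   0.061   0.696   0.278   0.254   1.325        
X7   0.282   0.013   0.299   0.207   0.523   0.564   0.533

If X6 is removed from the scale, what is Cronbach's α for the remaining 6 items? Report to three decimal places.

Remaining items: X1, X2, X3, X4, X5, X7 (k = 6).
Σσ²ᵢ = 1.790 + 0.569 + 2.443 + 0.774 + 1.501 + 0.533 = 7.610
σ²_total = 7.610 + 2 × 4.217 = 16.044
α (item deleted) = (6/5)·(1 − 7.610/16.044) = 0.631

α = 0.631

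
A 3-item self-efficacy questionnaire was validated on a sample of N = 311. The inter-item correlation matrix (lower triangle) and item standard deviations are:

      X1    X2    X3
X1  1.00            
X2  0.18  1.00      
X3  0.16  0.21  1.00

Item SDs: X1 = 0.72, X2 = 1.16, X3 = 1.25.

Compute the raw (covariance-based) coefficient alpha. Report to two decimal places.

Σσ²ᵢ = 0.72² + 1.16² + 1.25² = 3.4265
Covariances σ_ij = r_ij · s_i · s_j:
  σ(X1,X2) = 0.18 × 0.72 × 1.16 = 0.1503
  σ(X1,X3) = 0.16 × 0.72 × 1.25 = 0.1440
  σ(X2,X3) = 0.21 × 1.16 × 1.25 = 0.3045
σ²_T = Σσ²ᵢ + 2·Σσ_ij = 3.4265 + 2 × 0.5988 = 4.6241
α = (3/2)·(1 − 3.4265/4.6241) = 0.39

coefficient alpha = 0.39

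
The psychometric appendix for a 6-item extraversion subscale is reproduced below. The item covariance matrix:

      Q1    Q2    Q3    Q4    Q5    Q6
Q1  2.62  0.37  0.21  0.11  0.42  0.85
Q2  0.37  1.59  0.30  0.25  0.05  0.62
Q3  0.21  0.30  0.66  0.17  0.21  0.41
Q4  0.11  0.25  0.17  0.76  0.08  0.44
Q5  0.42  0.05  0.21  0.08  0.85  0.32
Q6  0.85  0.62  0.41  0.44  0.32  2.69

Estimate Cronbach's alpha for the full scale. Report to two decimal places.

Cronbach's alpha = 0.61

sum of item variances = 2.62 + 1.59 + 0.66 + 0.76 + 0.85 + 2.69 = 9.17
Sum of the distinct covariances = 4.81
Var(T) = 9.17 + 2 × 4.81 = 18.79
α = (k/(k−1))·(1 − sum of item variances/Var(T)) = (6/5)·(1 − 9.17/18.79) = 0.61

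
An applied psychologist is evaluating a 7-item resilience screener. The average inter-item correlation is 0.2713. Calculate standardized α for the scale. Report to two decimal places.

Standardized α = k·r̄ / (1 + (k−1)·r̄) = 7 × 0.2713 / (1 + 6 × 0.2713)
  = 1.8991 / 2.6278 = 0.72

α = 0.72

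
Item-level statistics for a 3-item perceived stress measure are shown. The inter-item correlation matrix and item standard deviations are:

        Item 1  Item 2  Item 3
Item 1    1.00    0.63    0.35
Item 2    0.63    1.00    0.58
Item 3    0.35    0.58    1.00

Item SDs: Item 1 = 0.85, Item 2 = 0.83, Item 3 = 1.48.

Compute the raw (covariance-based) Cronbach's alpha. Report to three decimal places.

Cronbach's alpha = 0.705

Σσ²ᵢ = 0.85² + 0.83² + 1.48² = 3.6018
Covariances σ_ij = r_ij · s_i · s_j:
  σ(Item 1,Item 2) = 0.63 × 0.85 × 0.83 = 0.4445
  σ(Item 1,Item 3) = 0.35 × 0.85 × 1.48 = 0.4403
  σ(Item 2,Item 3) = 0.58 × 0.83 × 1.48 = 0.7125
σ²_T = Σσ²ᵢ + 2·Σσ_ij = 3.6018 + 2 × 1.5973 = 6.7964
α = (3/2)·(1 − 3.6018/6.7964) = 0.705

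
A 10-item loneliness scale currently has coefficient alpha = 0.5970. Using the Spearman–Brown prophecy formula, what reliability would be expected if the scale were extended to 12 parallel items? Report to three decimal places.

predicted reliability = 0.640

Length factor m = 12/10 = 1.2000
α' = m·α / (1 + (m−1)·α)
   = 12/10 × 0.5970 / (1 + (12/10 − 1) × 0.5970)
   = 0.7164 / 1.1194 = 0.640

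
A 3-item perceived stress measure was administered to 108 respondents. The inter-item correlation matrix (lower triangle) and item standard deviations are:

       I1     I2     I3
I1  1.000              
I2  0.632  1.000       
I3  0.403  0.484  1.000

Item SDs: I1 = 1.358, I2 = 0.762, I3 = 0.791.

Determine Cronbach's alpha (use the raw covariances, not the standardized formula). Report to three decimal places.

Σσ²ᵢ = 1.358² + 0.762² + 0.791² = 3.0505
Covariances σ_ij = r_ij · s_i · s_j:
  σ(I1,I2) = 0.632 × 1.358 × 0.762 = 0.6540
  σ(I1,I3) = 0.403 × 1.358 × 0.791 = 0.4329
  σ(I2,I3) = 0.484 × 0.762 × 0.791 = 0.2917
σ²_T = Σσ²ᵢ + 2·Σσ_ij = 3.0505 + 2 × 1.3786 = 5.8077
α = (3/2)·(1 − 3.0505/5.8077) = 0.712

α = 0.712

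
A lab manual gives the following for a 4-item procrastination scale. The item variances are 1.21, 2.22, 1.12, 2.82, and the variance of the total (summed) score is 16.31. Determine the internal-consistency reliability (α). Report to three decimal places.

Σσ²ᵢ = 1.21 + 2.22 + 1.12 + 2.82 = 7.37
α = (k/(k−1))·(1 − Σσ²ᵢ/Var(T)) = (4/3)·(1 − 7.37/16.31) = 0.731

α = 0.731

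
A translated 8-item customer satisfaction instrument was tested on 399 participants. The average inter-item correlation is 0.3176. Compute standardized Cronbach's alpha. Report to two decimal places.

Standardized α = k·r̄ / (1 + (k−1)·r̄) = 8 × 0.3176 / (1 + 7 × 0.3176)
  = 2.5408 / 3.2232 = 0.79

standardized Cronbach's alpha = 0.79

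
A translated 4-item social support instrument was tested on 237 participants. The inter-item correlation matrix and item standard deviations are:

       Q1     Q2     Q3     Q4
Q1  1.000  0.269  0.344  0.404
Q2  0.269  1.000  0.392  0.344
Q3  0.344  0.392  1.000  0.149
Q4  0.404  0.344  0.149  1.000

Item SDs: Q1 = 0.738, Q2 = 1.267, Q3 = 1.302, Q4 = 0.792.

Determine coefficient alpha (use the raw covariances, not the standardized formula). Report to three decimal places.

coefficient alpha = 0.623

Σσ²ᵢ = 0.738² + 1.267² + 1.302² + 0.792² = 4.4724
Covariances σ_ij = r_ij · s_i · s_j:
  σ(Q1,Q2) = 0.269 × 0.738 × 1.267 = 0.2515
  σ(Q1,Q3) = 0.344 × 0.738 × 1.302 = 0.3305
  σ(Q1,Q4) = 0.404 × 0.738 × 0.792 = 0.2361
  σ(Q2,Q3) = 0.392 × 1.267 × 1.302 = 0.6467
  σ(Q2,Q4) = 0.344 × 1.267 × 0.792 = 0.3452
  σ(Q3,Q4) = 0.149 × 1.302 × 0.792 = 0.1536
σ²_T = Σσ²ᵢ + 2·Σσ_ij = 4.4724 + 2 × 1.9636 = 8.3996
α = (4/3)·(1 − 4.4724/8.3996) = 0.623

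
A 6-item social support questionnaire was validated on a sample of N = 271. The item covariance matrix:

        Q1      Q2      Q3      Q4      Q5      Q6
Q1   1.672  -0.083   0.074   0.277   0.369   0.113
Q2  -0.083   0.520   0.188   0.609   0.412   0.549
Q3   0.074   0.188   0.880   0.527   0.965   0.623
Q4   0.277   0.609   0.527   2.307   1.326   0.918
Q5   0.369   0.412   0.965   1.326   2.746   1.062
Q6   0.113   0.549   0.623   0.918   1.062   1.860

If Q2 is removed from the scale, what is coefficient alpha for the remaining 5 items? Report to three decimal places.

α = 0.712

Remaining items: Q1, Q3, Q4, Q5, Q6 (k = 5).
sum of item variances = 1.672 + 0.880 + 2.307 + 2.746 + 1.860 = 9.465
σ²_T = 9.465 + 2 × 6.254 = 21.973
α (item deleted) = (5/4)·(1 − 9.465/21.973) = 0.712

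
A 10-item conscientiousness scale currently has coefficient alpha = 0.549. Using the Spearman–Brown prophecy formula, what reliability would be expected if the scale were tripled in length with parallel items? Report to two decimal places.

predicted reliability = 0.79

Length factor m = 3
α' = m·α / (1 + (m−1)·α)
   = 3 × 0.549 / (1 + (3 − 1) × 0.549)
   = 1.6470 / 2.0980 = 0.79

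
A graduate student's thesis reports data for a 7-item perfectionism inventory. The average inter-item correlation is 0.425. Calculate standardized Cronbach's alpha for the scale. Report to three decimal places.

α = 0.838

Standardized α = k·r̄ / (1 + (k−1)·r̄) = 7 × 0.425 / (1 + 6 × 0.425)
  = 2.9750 / 3.5500 = 0.838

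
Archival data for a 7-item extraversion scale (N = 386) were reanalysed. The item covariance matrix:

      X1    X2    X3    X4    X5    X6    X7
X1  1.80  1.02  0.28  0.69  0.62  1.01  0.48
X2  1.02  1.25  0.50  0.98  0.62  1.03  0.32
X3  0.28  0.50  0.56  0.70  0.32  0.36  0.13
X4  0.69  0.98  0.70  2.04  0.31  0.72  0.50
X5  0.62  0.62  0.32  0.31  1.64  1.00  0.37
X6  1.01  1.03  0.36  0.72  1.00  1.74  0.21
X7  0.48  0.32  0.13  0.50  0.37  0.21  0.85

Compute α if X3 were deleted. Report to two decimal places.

Remaining items: X1, X2, X4, X5, X6, X7 (k = 6).
Σσ²ᵢ = 1.80 + 1.25 + 2.04 + 1.64 + 1.74 + 0.85 = 9.32
σ²_T = 9.32 + 2 × 9.88 = 29.08
α (item deleted) = (6/5)·(1 − 9.32/29.08) = 0.82

α = 0.82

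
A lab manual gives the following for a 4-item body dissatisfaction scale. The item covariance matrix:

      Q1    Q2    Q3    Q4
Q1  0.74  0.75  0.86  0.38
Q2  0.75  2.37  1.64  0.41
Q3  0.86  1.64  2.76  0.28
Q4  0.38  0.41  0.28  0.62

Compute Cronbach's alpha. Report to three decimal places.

Σσ²ᵢ = 0.74 + 2.37 + 2.76 + 0.62 = 6.49
Sum of off-diagonal covariances = 4.32
σ²_T = 6.49 + 2 × 4.32 = 15.13
α = (k/(k−1))·(1 − Σσ²ᵢ/σ²_T) = (4/3)·(1 − 6.49/15.13) = 0.761

α = 0.761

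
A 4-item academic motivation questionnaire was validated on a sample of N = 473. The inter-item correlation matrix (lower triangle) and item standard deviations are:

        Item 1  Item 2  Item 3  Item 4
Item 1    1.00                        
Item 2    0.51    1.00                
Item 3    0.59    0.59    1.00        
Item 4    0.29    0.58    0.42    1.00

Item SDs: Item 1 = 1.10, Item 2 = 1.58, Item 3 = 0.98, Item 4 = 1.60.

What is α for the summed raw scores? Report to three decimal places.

Σσ²ᵢ = 1.10² + 1.58² + 0.98² + 1.60² = 7.2268
Covariances σ_ij = r_ij · s_i · s_j:
  σ(Item 1,Item 2) = 0.51 × 1.10 × 1.58 = 0.8864
  σ(Item 1,Item 3) = 0.59 × 1.10 × 0.98 = 0.6360
  σ(Item 1,Item 4) = 0.29 × 1.10 × 1.60 = 0.5104
  σ(Item 2,Item 3) = 0.59 × 1.58 × 0.98 = 0.9136
  σ(Item 2,Item 4) = 0.58 × 1.58 × 1.60 = 1.4662
  σ(Item 3,Item 4) = 0.42 × 0.98 × 1.60 = 0.6586
σ²_T = Σσ²ᵢ + 2·Σσ_ij = 7.2268 + 2 × 5.0712 = 17.3692
α = (4/3)·(1 − 7.2268/17.3692) = 0.779

α = 0.779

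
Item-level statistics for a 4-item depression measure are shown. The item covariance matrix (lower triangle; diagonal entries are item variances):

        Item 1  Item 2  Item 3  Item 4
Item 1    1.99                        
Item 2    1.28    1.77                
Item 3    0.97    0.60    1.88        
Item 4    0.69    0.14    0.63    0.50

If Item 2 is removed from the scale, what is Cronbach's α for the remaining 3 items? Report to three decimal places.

Remaining items: Item 1, Item 3, Item 4 (k = 3).
Σσ²ᵢ = 1.99 + 1.88 + 0.50 = 4.37
Var(T) = 4.37 + 2 × 2.29 = 8.95
α (item deleted) = (3/2)·(1 − 4.37/8.95) = 0.768

Cronbach's α = 0.768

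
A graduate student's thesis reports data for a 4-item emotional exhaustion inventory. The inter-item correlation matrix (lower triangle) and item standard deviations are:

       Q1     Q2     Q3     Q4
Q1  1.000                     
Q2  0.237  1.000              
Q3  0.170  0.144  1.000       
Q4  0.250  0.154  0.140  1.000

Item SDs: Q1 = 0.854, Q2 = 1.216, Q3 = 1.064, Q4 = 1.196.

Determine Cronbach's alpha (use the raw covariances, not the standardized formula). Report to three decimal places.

Σσ²ᵢ = 0.854² + 1.216² + 1.064² + 1.196² = 4.7705
Covariances σ_ij = r_ij · s_i · s_j:
  σ(Q1,Q2) = 0.237 × 0.854 × 1.216 = 0.2461
  σ(Q1,Q3) = 0.170 × 0.854 × 1.064 = 0.1545
  σ(Q1,Q4) = 0.250 × 0.854 × 1.196 = 0.2553
  σ(Q2,Q3) = 0.144 × 1.216 × 1.064 = 0.1863
  σ(Q2,Q4) = 0.154 × 1.216 × 1.196 = 0.2240
  σ(Q3,Q4) = 0.140 × 1.064 × 1.196 = 0.1782
σ²_T = Σσ²ᵢ + 2·Σσ_ij = 4.7705 + 2 × 1.2444 = 7.2593
α = (4/3)·(1 − 4.7705/7.2593) = 0.457

Cronbach's alpha = 0.457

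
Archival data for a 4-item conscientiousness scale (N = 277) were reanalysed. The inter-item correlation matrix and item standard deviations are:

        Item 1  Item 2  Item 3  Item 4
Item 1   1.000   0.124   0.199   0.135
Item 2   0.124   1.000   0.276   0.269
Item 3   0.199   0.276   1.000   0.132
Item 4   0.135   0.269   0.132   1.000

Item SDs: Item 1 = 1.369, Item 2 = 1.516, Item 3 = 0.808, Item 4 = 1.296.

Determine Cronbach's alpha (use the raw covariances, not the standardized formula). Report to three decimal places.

α = 0.462

Σσ²ᵢ = 1.369² + 1.516² + 0.808² + 1.296² = 6.5049
Covariances σ_ij = r_ij · s_i · s_j:
  σ(Item 1,Item 2) = 0.124 × 1.369 × 1.516 = 0.2574
  σ(Item 1,Item 3) = 0.199 × 1.369 × 0.808 = 0.2201
  σ(Item 1,Item 4) = 0.135 × 1.369 × 1.296 = 0.2395
  σ(Item 2,Item 3) = 0.276 × 1.516 × 0.808 = 0.3381
  σ(Item 2,Item 4) = 0.269 × 1.516 × 1.296 = 0.5285
  σ(Item 3,Item 4) = 0.132 × 0.808 × 1.296 = 0.1382
σ²_T = Σσ²ᵢ + 2·Σσ_ij = 6.5049 + 2 × 1.7218 = 9.9485
α = (4/3)·(1 − 6.5049/9.9485) = 0.462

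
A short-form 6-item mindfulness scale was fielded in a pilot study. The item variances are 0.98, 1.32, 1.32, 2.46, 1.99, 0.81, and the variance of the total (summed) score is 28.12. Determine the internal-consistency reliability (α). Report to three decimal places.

Σσ²ᵢ = 0.98 + 1.32 + 1.32 + 2.46 + 1.99 + 0.81 = 8.88
α = (k/(k−1))·(1 − Σσ²ᵢ/σ²_total) = (6/5)·(1 − 8.88/28.12) = 0.821

α = 0.821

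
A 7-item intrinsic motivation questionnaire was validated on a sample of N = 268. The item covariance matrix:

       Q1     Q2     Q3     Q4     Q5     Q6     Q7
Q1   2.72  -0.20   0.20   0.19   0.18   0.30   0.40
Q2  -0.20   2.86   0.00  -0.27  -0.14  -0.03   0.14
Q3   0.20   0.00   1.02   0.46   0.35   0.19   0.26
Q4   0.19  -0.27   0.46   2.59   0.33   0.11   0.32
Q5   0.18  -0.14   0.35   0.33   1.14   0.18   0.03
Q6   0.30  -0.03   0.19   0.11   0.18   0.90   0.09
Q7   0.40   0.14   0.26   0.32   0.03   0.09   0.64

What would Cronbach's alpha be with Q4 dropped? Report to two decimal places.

Remaining items: Q1, Q2, Q3, Q5, Q6, Q7 (k = 6).
ΣVar(i) = 2.72 + 2.86 + 1.02 + 1.14 + 0.90 + 0.64 = 9.28
σ²_T = 9.28 + 2 × 1.95 = 13.18
α (item deleted) = (6/5)·(1 − 9.28/13.18) = 0.36

α = 0.36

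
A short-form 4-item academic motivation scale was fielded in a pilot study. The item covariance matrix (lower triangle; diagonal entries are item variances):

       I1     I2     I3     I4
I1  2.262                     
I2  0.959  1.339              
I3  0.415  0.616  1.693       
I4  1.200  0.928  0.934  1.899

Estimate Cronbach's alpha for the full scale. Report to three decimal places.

Cronbach's alpha = 0.779

Σσᵢ² = 2.262 + 1.339 + 1.693 + 1.899 = 7.193
Σ_{i<j} σ_ij = 5.052
σ²_total = 7.193 + 2 × 5.052 = 17.297
α = (k/(k−1))·(1 − Σσᵢ²/σ²_total) = (4/3)·(1 − 7.193/17.297) = 0.779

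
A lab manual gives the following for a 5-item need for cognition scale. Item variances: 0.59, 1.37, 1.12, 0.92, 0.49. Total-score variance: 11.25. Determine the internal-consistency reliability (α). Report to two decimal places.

α = 0.75

Σσ²ᵢ = 0.59 + 1.37 + 1.12 + 0.92 + 0.49 = 4.49
α = (k/(k−1))·(1 − Σσ²ᵢ/Var(T)) = (5/4)·(1 − 4.49/11.25) = 0.75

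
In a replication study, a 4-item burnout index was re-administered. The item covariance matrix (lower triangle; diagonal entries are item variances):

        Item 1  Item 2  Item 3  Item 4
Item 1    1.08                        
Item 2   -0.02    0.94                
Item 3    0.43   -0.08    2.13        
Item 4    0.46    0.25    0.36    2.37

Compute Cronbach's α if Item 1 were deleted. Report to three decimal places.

Remaining items: Item 2, Item 3, Item 4 (k = 3).
Σσᵢ² = 0.94 + 2.13 + 2.37 = 5.44
total variance = 5.44 + 2 × 0.53 = 6.50
α (item deleted) = (3/2)·(1 − 5.44/6.50) = 0.245

Cronbach's α = 0.245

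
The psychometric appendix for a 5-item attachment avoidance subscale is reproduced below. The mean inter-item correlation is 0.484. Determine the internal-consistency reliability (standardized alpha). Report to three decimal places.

Standardized α = k·r̄ / (1 + (k−1)·r̄) = 5 × 0.484 / (1 + 4 × 0.484)
  = 2.4200 / 2.9360 = 0.824

standardized alpha = 0.824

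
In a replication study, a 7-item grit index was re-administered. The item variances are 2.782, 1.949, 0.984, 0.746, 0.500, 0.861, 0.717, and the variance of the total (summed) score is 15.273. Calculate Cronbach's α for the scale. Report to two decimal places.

Σσ²ᵢ = 2.782 + 1.949 + 0.984 + 0.746 + 0.500 + 0.861 + 0.717 = 8.539
α = (k/(k−1))·(1 − Σσ²ᵢ/Var(T)) = (7/6)·(1 − 8.539/15.273) = 0.51

Cronbach's α = 0.51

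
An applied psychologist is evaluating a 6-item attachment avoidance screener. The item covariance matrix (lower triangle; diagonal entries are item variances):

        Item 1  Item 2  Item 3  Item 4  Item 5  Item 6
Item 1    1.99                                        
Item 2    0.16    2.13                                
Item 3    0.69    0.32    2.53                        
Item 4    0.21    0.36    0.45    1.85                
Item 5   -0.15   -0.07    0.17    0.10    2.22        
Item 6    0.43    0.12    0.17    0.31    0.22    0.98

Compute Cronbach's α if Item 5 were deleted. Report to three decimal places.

Remaining items: Item 1, Item 2, Item 3, Item 4, Item 6 (k = 5).
Σσᵢ² = 1.99 + 2.13 + 2.53 + 1.85 + 0.98 = 9.48
σ²_T = 9.48 + 2 × 3.22 = 15.92
α (item deleted) = (5/4)·(1 − 9.48/15.92) = 0.506

α = 0.506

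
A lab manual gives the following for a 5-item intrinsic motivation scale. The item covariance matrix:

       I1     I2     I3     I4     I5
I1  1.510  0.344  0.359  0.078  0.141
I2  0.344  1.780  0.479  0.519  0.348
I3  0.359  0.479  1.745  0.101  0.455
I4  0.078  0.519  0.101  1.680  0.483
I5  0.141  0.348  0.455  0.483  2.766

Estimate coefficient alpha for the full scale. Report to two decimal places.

α = 0.51

ΣVar(i) = 1.510 + 1.780 + 1.745 + 1.680 + 2.766 = 9.481
Sum of off-diagonal covariances = 3.307
σ²_total = 9.481 + 2 × 3.307 = 16.095
α = (k/(k−1))·(1 − ΣVar(i)/σ²_total) = (5/4)·(1 − 9.481/16.095) = 0.51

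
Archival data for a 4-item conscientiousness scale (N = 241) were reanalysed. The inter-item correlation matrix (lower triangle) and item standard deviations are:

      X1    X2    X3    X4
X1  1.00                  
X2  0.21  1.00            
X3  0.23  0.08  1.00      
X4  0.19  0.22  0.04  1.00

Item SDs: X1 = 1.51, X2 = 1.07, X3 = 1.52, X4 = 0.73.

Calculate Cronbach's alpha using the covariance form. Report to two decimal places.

Σσ²ᵢ = 1.51² + 1.07² + 1.52² + 0.73² = 6.2683
Covariances σ_ij = r_ij · s_i · s_j:
  σ(X1,X2) = 0.21 × 1.51 × 1.07 = 0.3393
  σ(X1,X3) = 0.23 × 1.51 × 1.52 = 0.5279
  σ(X1,X4) = 0.19 × 1.51 × 0.73 = 0.2094
  σ(X2,X3) = 0.08 × 1.07 × 1.52 = 0.1301
  σ(X2,X4) = 0.22 × 1.07 × 0.73 = 0.1718
  σ(X3,X4) = 0.04 × 1.52 × 0.73 = 0.0444
σ²_T = Σσ²ᵢ + 2·Σσ_ij = 6.2683 + 2 × 1.4229 = 9.1141
α = (4/3)·(1 − 6.2683/9.1141) = 0.42

α = 0.42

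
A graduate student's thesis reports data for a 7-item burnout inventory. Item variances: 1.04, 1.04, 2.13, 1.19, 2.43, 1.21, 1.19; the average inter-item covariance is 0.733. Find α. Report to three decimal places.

ΣVar(i) = 1.04 + 1.04 + 2.13 + 1.19 + 2.43 + 1.21 + 1.19 = 10.23
Sum of the 21 distinct covariances = 21 × 0.733 = 15.393
σ²_T = ΣVar(i) + 2·Σcov = 10.23 + 2 × 15.393 = 41.016
α = (7/6)·(1 − 10.23/41.016) = 0.876

α = 0.876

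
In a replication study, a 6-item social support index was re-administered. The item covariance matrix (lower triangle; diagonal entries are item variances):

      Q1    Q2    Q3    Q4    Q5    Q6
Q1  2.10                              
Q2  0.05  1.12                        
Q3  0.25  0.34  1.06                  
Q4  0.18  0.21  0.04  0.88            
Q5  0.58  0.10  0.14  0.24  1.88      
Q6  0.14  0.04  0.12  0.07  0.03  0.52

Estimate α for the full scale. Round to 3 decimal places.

α = 0.481

Σσ²ᵢ = 2.10 + 1.12 + 1.06 + 0.88 + 1.88 + 0.52 = 7.56
Sum of off-diagonal covariances = 2.53
σ²_total = 7.56 + 2 × 2.53 = 12.62
α = (k/(k−1))·(1 − Σσ²ᵢ/σ²_total) = (6/5)·(1 − 7.56/12.62) = 0.481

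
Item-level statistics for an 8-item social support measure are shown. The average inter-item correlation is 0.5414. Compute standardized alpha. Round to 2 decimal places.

Standardized α = k·r̄ / (1 + (k−1)·r̄) = 8 × 0.5414 / (1 + 7 × 0.5414)
  = 4.3312 / 4.7898 = 0.90

standardized alpha = 0.90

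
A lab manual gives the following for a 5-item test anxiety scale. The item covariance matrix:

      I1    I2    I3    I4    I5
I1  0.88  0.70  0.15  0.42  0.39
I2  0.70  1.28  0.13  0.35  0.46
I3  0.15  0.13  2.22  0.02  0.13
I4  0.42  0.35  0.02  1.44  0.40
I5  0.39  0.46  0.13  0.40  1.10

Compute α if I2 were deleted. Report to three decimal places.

α = 0.465

Remaining items: I1, I3, I4, I5 (k = 4).
Σσᵢ² = 0.88 + 2.22 + 1.44 + 1.10 = 5.64
Var(T) = 5.64 + 2 × 1.51 = 8.66
α (item deleted) = (4/3)·(1 − 5.64/8.66) = 0.465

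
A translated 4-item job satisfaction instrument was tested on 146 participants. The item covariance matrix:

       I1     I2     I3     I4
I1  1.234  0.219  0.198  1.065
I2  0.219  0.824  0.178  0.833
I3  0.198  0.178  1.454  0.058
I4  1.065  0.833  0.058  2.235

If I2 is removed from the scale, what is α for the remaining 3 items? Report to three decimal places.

Remaining items: I1, I3, I4 (k = 3).
Σσ²ᵢ = 1.234 + 1.454 + 2.235 = 4.923
Var(T) = 4.923 + 2 × 1.321 = 7.565
α (item deleted) = (3/2)·(1 − 4.923/7.565) = 0.524

α = 0.524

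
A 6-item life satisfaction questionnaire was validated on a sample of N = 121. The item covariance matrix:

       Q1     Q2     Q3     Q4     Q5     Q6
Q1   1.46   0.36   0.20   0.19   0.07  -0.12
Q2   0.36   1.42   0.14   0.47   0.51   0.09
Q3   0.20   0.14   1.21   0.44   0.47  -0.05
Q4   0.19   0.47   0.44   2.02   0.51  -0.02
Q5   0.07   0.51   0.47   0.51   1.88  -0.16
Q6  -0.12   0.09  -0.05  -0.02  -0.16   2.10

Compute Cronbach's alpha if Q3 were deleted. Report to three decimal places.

Remaining items: Q1, Q2, Q4, Q5, Q6 (k = 5).
Σσᵢ² = 1.46 + 1.42 + 2.02 + 1.88 + 2.10 = 8.88
σ²_T = 8.88 + 2 × 1.90 = 12.68
α (item deleted) = (5/4)·(1 − 8.88/12.68) = 0.375

α = 0.375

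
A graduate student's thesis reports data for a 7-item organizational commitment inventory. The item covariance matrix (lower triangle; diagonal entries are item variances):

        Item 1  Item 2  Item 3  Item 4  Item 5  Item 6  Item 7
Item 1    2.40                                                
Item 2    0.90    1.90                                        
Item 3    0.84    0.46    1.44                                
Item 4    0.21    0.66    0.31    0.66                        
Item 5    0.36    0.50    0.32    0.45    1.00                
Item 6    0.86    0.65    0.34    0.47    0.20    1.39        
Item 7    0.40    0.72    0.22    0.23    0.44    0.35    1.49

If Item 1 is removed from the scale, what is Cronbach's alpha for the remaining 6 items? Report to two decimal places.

Remaining items: Item 2, Item 3, Item 4, Item 5, Item 6, Item 7 (k = 6).
Σσᵢ² = 1.90 + 1.44 + 0.66 + 1.00 + 1.39 + 1.49 = 7.88
Var(T) = 7.88 + 2 × 6.32 = 20.52
α (item deleted) = (6/5)·(1 − 7.88/20.52) = 0.74

α = 0.74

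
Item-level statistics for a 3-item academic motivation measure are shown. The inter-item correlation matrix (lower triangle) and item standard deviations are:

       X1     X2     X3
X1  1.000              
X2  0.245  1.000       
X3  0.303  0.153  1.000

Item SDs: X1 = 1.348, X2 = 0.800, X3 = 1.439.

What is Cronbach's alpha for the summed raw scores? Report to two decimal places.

α = 0.47

Σσ²ᵢ = 1.348² + 0.800² + 1.439² = 4.5278
Covariances σ_ij = r_ij · s_i · s_j:
  σ(X1,X2) = 0.245 × 1.348 × 0.800 = 0.2642
  σ(X1,X3) = 0.303 × 1.348 × 1.439 = 0.5878
  σ(X2,X3) = 0.153 × 0.800 × 1.439 = 0.1761
σ²_T = Σσ²ᵢ + 2·Σσ_ij = 4.5278 + 2 × 1.0281 = 6.5840
α = (3/2)·(1 − 4.5278/6.5840) = 0.47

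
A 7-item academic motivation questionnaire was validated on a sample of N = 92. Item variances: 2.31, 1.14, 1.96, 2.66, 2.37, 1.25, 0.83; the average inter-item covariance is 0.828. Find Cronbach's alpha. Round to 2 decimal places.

ΣVar(i) = 2.31 + 1.14 + 1.96 + 2.66 + 2.37 + 1.25 + 0.83 = 12.52
Sum of the 21 distinct covariances = 21 × 0.828 = 17.388
Var(T) = ΣVar(i) + 2·Σcov = 12.52 + 2 × 17.388 = 47.296
α = (7/6)·(1 − 12.52/47.296) = 0.86

α = 0.86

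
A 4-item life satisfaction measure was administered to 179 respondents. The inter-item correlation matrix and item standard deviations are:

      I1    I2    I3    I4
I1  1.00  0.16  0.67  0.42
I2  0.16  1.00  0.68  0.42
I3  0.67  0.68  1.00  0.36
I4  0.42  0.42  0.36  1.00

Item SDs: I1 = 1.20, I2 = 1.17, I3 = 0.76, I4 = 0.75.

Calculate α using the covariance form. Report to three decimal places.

Σσ²ᵢ = 1.20² + 1.17² + 0.76² + 0.75² = 3.9490
Covariances σ_ij = r_ij · s_i · s_j:
  σ(I1,I2) = 0.16 × 1.20 × 1.17 = 0.2246
  σ(I1,I3) = 0.67 × 1.20 × 0.76 = 0.6110
  σ(I1,I4) = 0.42 × 1.20 × 0.75 = 0.3780
  σ(I2,I3) = 0.68 × 1.17 × 0.76 = 0.6047
  σ(I2,I4) = 0.42 × 1.17 × 0.75 = 0.3685
  σ(I3,I4) = 0.36 × 0.76 × 0.75 = 0.2052
σ²_T = Σσ²ᵢ + 2·Σσ_ij = 3.9490 + 2 × 2.3920 = 8.7330
α = (4/3)·(1 − 3.9490/8.7330) = 0.730

α = 0.730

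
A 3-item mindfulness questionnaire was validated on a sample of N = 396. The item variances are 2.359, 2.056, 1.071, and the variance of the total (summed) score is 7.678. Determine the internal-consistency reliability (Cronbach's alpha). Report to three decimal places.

ΣVar(i) = 2.359 + 2.056 + 1.071 = 5.486
α = (k/(k−1))·(1 − ΣVar(i)/σ²_T) = (3/2)·(1 − 5.486/7.678) = 0.428

Cronbach's alpha = 0.428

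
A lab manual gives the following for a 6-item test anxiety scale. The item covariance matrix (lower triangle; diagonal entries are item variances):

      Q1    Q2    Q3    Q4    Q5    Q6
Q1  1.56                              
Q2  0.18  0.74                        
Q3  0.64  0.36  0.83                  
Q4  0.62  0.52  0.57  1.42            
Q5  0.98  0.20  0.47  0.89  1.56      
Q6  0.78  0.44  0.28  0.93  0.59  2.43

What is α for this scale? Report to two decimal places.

Σσ²ᵢ = 1.56 + 0.74 + 0.83 + 1.42 + 1.56 + 2.43 = 8.54
Σ_{i<j} σ_ij = 8.45
σ²_T = 8.54 + 2 × 8.45 = 25.44
α = (k/(k−1))·(1 − Σσ²ᵢ/σ²_T) = (6/5)·(1 − 8.54/25.44) = 0.80

α = 0.80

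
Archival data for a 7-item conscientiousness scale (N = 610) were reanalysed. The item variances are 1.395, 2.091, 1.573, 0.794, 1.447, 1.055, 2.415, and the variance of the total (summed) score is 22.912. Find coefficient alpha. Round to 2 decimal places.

coefficient alpha = 0.62

Σσᵢ² = 1.395 + 2.091 + 1.573 + 0.794 + 1.447 + 1.055 + 2.415 = 10.770
α = (k/(k−1))·(1 − Σσᵢ²/σ²_T) = (7/6)·(1 − 10.770/22.912) = 0.62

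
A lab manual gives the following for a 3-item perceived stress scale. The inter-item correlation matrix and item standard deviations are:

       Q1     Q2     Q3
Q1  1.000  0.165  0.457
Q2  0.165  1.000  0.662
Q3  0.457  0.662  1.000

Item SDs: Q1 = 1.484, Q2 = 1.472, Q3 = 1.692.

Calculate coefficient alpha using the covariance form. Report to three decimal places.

Σσ²ᵢ = 1.484² + 1.472² + 1.692² = 7.2319
Covariances σ_ij = r_ij · s_i · s_j:
  σ(Q1,Q2) = 0.165 × 1.484 × 1.472 = 0.3604
  σ(Q1,Q3) = 0.457 × 1.484 × 1.692 = 1.1475
  σ(Q2,Q3) = 0.662 × 1.472 × 1.692 = 1.6488
σ²_T = Σσ²ᵢ + 2·Σσ_ij = 7.2319 + 2 × 3.1567 = 13.5453
α = (3/2)·(1 − 7.2319/13.5453) = 0.699

α = 0.699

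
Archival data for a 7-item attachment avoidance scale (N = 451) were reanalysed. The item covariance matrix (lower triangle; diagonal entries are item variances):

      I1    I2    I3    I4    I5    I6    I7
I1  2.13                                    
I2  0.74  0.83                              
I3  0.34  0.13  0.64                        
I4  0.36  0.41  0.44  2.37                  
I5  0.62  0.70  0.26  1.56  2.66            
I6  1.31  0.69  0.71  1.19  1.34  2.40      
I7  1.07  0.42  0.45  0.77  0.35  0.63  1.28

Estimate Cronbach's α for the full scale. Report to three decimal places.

Cronbach's α = 0.819

sum of item variances = 2.13 + 0.83 + 0.64 + 2.37 + 2.66 + 2.40 + 1.28 = 12.31
Σ_{i<j} σ_ij = 14.49
σ²_total = 12.31 + 2 × 14.49 = 41.29
α = (k/(k−1))·(1 − sum of item variances/σ²_total) = (7/6)·(1 − 12.31/41.29) = 0.819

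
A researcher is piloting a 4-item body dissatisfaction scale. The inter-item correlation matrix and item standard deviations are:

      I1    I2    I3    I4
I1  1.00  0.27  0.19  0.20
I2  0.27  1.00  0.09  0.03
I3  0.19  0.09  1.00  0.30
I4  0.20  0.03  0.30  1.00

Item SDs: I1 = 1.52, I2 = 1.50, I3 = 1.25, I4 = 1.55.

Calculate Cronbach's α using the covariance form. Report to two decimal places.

Cronbach's α = 0.46

Σσ²ᵢ = 1.52² + 1.50² + 1.25² + 1.55² = 8.5254
Covariances σ_ij = r_ij · s_i · s_j:
  σ(I1,I2) = 0.27 × 1.52 × 1.50 = 0.6156
  σ(I1,I3) = 0.19 × 1.52 × 1.25 = 0.3610
  σ(I1,I4) = 0.20 × 1.52 × 1.55 = 0.4712
  σ(I2,I3) = 0.09 × 1.50 × 1.25 = 0.1688
  σ(I2,I4) = 0.03 × 1.50 × 1.55 = 0.0697
  σ(I3,I4) = 0.30 × 1.25 × 1.55 = 0.5813
σ²_T = Σσ²ᵢ + 2·Σσ_ij = 8.5254 + 2 × 2.2676 = 13.0606
α = (4/3)·(1 − 8.5254/13.0606) = 0.46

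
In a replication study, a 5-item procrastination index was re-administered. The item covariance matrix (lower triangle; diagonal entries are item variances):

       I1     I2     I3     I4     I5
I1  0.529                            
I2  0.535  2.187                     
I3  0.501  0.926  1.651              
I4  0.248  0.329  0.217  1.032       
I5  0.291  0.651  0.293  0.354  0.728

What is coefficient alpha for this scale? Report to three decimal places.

sum of item variances = 0.529 + 2.187 + 1.651 + 1.032 + 0.728 = 6.127
Sum of the distinct covariances = 4.345
σ²_T = 6.127 + 2 × 4.345 = 14.817
α = (k/(k−1))·(1 − sum of item variances/σ²_T) = (5/4)·(1 − 6.127/14.817) = 0.733

α = 0.733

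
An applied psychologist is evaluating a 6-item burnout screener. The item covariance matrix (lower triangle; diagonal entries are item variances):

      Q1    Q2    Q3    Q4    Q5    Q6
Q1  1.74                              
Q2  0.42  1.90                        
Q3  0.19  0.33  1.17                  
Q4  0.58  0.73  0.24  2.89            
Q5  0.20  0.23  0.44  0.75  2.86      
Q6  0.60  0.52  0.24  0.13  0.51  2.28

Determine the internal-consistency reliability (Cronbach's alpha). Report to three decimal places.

α = 0.585

ΣVar(i) = 1.74 + 1.90 + 1.17 + 2.89 + 2.86 + 2.28 = 12.84
Sum of off-diagonal covariances = 6.11
total variance = 12.84 + 2 × 6.11 = 25.06
α = (k/(k−1))·(1 − ΣVar(i)/total variance) = (6/5)·(1 − 12.84/25.06) = 0.585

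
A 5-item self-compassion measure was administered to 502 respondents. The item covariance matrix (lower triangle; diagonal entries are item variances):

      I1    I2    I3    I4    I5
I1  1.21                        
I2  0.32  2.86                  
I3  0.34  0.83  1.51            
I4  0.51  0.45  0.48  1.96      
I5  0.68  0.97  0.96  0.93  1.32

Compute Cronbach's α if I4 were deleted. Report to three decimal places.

α = 0.724

Remaining items: I1, I2, I3, I5 (k = 4).
sum of item variances = 1.21 + 2.86 + 1.51 + 1.32 = 6.90
Var(T) = 6.90 + 2 × 4.10 = 15.10
α (item deleted) = (4/3)·(1 − 6.90/15.10) = 0.724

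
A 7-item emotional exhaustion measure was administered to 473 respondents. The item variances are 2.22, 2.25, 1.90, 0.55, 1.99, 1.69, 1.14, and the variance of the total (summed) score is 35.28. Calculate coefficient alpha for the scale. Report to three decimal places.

Σσᵢ² = 2.22 + 2.25 + 1.90 + 0.55 + 1.99 + 1.69 + 1.14 = 11.74
α = (k/(k−1))·(1 − Σσᵢ²/Var(T)) = (7/6)·(1 − 11.74/35.28) = 0.778

α = 0.778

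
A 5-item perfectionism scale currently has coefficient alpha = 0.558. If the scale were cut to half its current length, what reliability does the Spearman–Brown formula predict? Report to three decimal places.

Length factor m = 1/2
α' = m·α / (1 − (1−m)·α)
   = 1/2 × 0.558 / (1 − (1 − 1/2) × 0.558)
   = 0.2790 / 0.7210 = 0.387

predicted reliability = 0.387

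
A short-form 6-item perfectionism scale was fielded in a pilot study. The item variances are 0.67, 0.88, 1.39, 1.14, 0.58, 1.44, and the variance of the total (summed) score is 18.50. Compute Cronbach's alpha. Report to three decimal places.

sum of item variances = 0.67 + 0.88 + 1.39 + 1.14 + 0.58 + 1.44 = 6.10
α = (k/(k−1))·(1 − sum of item variances/σ²_total) = (6/5)·(1 − 6.10/18.50) = 0.804

α = 0.804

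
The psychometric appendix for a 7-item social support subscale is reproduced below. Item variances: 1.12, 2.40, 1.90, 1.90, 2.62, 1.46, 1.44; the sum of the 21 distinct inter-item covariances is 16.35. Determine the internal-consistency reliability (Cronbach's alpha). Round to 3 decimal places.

α = 0.838

Σσ²ᵢ = 1.12 + 2.40 + 1.90 + 1.90 + 2.62 + 1.46 + 1.44 = 12.84
Sum of distinct covariances = 16.35
Var(T) = Σσ²ᵢ + 2·Σcov = 12.84 + 2 × 16.35 = 45.54
α = (7/6)·(1 − 12.84/45.54) = 0.838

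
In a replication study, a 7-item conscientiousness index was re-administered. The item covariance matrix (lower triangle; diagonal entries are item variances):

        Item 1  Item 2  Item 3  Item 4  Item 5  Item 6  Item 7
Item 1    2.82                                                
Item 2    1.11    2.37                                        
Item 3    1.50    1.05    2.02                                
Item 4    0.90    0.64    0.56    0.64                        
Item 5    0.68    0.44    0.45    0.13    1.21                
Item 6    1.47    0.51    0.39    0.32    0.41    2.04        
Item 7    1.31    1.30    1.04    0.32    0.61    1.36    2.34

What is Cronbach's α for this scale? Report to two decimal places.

α = 0.83

ΣVar(i) = 2.82 + 2.37 + 2.02 + 0.64 + 1.21 + 2.04 + 2.34 = 13.44
Sum of the distinct covariances = 16.50
σ²_T = 13.44 + 2 × 16.50 = 46.44
α = (k/(k−1))·(1 − ΣVar(i)/σ²_T) = (7/6)·(1 − 13.44/46.44) = 0.83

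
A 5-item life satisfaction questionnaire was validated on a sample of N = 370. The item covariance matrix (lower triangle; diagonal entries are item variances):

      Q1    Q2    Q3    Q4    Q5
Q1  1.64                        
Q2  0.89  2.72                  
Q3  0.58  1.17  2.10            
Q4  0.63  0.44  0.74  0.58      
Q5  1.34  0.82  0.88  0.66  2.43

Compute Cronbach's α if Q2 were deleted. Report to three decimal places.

Remaining items: Q1, Q3, Q4, Q5 (k = 4).
Σσ²ᵢ = 1.64 + 2.10 + 0.58 + 2.43 = 6.75
Var(T) = 6.75 + 2 × 4.83 = 16.41
α (item deleted) = (4/3)·(1 − 6.75/16.41) = 0.785

α = 0.785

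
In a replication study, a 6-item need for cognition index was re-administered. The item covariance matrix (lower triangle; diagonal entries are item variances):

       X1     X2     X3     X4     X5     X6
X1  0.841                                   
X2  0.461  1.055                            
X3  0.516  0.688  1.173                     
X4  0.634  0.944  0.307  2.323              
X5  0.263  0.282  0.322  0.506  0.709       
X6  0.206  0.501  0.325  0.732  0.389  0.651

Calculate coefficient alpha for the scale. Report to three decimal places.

α = 0.812

Σσᵢ² = 0.841 + 1.055 + 1.173 + 2.323 + 0.709 + 0.651 = 6.752
Σ_{i<j} σ_ij = 7.076
σ²_total = 6.752 + 2 × 7.076 = 20.904
α = (k/(k−1))·(1 − Σσᵢ²/σ²_total) = (6/5)·(1 − 6.752/20.904) = 0.812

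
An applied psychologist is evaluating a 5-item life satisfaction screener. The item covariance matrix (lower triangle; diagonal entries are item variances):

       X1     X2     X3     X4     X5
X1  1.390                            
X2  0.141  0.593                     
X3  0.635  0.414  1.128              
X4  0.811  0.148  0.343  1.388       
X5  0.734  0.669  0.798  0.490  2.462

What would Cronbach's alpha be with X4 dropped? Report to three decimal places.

Remaining items: X1, X2, X3, X5 (k = 4).
ΣVar(i) = 1.390 + 0.593 + 1.128 + 2.462 = 5.573
σ²_total = 5.573 + 2 × 3.391 = 12.355
α (item deleted) = (4/3)·(1 − 5.573/12.355) = 0.732

α = 0.732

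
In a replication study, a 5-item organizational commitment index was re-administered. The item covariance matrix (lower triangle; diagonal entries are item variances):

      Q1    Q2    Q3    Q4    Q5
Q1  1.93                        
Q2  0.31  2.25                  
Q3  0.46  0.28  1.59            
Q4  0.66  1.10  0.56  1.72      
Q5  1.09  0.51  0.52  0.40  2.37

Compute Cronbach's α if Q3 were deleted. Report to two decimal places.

α = 0.66

Remaining items: Q1, Q2, Q4, Q5 (k = 4).
Σσ²ᵢ = 1.93 + 2.25 + 1.72 + 2.37 = 8.27
σ²_total = 8.27 + 2 × 4.07 = 16.41
α (item deleted) = (4/3)·(1 − 8.27/16.41) = 0.66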